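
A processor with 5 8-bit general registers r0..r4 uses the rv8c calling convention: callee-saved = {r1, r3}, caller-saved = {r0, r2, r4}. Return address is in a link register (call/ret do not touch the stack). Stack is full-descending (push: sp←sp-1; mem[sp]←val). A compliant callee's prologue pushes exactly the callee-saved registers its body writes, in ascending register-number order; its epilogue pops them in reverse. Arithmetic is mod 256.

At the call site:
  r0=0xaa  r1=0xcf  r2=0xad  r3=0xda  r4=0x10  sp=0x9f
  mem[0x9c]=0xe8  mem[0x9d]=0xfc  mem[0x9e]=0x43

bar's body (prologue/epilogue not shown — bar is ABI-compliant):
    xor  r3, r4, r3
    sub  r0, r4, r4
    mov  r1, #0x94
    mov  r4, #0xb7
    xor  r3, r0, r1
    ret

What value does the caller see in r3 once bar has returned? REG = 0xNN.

prologue: push r1 -> mem[0x9e]=0xcf, sp=0x9e
prologue: push r3 -> mem[0x9d]=0xda, sp=0x9d
body[0] xor  r3, r4, r3 -> r3=0xca
body[1] sub  r0, r4, r4 -> r0=0x00
body[2] mov  r1, #0x94 -> r1=0x94
body[3] mov  r4, #0xb7 -> r4=0xb7
body[4] xor  r3, r0, r1 -> r3=0x94
epilogue: pop r3=0xda, sp=0x9e
epilogue: pop r1=0xcf, sp=0x9f
r3 is callee-saved -> restored

REG = 0xda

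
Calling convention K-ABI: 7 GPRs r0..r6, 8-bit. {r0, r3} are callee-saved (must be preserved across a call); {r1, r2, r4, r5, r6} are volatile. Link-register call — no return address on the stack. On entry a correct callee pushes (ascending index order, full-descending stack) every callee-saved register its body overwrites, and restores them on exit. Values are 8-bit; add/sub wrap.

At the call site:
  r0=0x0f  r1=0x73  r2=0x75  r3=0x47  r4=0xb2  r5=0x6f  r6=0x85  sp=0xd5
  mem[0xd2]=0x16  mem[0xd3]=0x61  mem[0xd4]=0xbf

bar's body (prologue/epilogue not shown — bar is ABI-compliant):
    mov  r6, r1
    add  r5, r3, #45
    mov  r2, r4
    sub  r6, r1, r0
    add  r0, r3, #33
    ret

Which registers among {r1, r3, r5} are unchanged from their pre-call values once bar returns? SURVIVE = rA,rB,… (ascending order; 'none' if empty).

SURVIVE = r1,r3

prologue: push r0 -> mem[0xd4]=0x0f, sp=0xd4
body[0] mov  r6, r1 -> r6=0x73
body[1] add  r5, r3, #45 -> r5=0x74
body[2] mov  r2, r4 -> r2=0xb2
body[3] sub  r6, r1, r0 -> r6=0x64
body[4] add  r0, r3, #33 -> r0=0x68
epilogue: pop r0=0x0f, sp=0xd5
r1: caller-saved, written=False
r3: callee-saved, written=False
r5: caller-saved, written=True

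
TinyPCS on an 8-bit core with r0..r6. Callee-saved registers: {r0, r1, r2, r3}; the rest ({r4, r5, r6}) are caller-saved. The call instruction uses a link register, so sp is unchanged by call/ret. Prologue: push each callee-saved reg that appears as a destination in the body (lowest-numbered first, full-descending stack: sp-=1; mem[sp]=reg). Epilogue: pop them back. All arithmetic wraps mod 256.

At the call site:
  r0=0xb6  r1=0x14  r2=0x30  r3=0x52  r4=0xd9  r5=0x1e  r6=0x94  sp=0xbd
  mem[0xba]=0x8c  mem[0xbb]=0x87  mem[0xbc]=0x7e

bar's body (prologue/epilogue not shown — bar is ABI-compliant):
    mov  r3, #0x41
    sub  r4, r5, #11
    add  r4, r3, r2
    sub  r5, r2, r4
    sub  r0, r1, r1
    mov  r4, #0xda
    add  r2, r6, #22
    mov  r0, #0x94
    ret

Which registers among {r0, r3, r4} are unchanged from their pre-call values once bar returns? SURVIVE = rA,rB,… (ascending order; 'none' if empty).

SURVIVE = r0,r3

prologue: push r0 → mem[0xbc]=0xb6, sp=0xbc
prologue: push r2 → mem[0xbb]=0x30, sp=0xbb
prologue: push r3 → mem[0xba]=0x52, sp=0xba
body[0] mov  r3, #0x41 → r3=0x41
body[1] sub  r4, r5, #11 → r4=0x13
body[2] add  r4, r3, r2 → r4=0x71
body[3] sub  r5, r2, r4 → r5=0xbf
body[4] sub  r0, r1, r1 → r0=0x00
body[5] mov  r4, #0xda → r4=0xda
body[6] add  r2, r6, #22 → r2=0xaa
body[7] mov  r0, #0x94 → r0=0x94
epilogue: pop r3=0x52, sp=0xbb
epilogue: pop r2=0x30, sp=0xbc
epilogue: pop r0=0xb6, sp=0xbd
r0: callee-saved, written=True
r3: callee-saved, written=True
r4: caller-saved, written=True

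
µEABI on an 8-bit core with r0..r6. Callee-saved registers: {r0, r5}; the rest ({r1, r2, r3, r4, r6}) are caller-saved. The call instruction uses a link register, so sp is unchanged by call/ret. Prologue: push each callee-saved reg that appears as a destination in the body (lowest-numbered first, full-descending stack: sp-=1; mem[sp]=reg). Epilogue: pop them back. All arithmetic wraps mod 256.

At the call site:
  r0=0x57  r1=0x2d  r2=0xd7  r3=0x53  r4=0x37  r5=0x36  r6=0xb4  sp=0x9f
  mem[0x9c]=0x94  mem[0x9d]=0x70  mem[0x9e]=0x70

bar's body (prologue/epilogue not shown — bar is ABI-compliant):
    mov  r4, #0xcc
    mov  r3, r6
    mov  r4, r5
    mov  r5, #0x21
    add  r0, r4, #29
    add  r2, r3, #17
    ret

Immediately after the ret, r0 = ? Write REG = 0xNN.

prologue: push r0 -> mem[0x9e]=0x57, sp=0x9e
prologue: push r5 -> mem[0x9d]=0x36, sp=0x9d
body[0] mov  r4, #0xcc -> r4=0xcc
body[1] mov  r3, r6 -> r3=0xb4
body[2] mov  r4, r5 -> r4=0x36
body[3] mov  r5, #0x21 -> r5=0x21
body[4] add  r0, r4, #29 -> r0=0x53
body[5] add  r2, r3, #17 -> r2=0xc5
epilogue: pop r5=0x36, sp=0x9e
epilogue: pop r0=0x57, sp=0x9f
r0 is callee-saved -> restored

REG = 0x57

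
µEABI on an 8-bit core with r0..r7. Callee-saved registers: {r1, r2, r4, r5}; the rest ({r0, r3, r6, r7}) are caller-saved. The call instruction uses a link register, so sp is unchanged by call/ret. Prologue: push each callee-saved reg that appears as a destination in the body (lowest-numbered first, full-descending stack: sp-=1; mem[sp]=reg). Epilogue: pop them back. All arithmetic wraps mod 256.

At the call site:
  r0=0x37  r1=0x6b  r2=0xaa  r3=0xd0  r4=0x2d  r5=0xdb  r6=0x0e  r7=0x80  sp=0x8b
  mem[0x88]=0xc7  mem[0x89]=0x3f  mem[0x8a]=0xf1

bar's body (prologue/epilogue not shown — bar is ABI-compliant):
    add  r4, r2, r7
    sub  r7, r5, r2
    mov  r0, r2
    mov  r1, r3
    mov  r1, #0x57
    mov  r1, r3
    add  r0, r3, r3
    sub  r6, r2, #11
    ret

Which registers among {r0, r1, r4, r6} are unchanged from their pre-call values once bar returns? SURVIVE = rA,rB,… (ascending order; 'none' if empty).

prologue: push r1 → mem[0x8a]=0x6b, sp=0x8a
prologue: push r4 → mem[0x89]=0x2d, sp=0x89
body[0] add  r4, r2, r7 → r4=0x2a
body[1] sub  r7, r5, r2 → r7=0x31
body[2] mov  r0, r2 → r0=0xaa
body[3] mov  r1, r3 → r1=0xd0
body[4] mov  r1, #0x57 → r1=0x57
body[5] mov  r1, r3 → r1=0xd0
body[6] add  r0, r3, r3 → r0=0xa0
body[7] sub  r6, r2, #11 → r6=0x9f
epilogue: pop r4=0x2d, sp=0x8a
epilogue: pop r1=0x6b, sp=0x8b
r0: caller-saved, written=True
r1: callee-saved, written=True
r4: callee-saved, written=True
r6: caller-saved, written=True

SURVIVE = r1,r4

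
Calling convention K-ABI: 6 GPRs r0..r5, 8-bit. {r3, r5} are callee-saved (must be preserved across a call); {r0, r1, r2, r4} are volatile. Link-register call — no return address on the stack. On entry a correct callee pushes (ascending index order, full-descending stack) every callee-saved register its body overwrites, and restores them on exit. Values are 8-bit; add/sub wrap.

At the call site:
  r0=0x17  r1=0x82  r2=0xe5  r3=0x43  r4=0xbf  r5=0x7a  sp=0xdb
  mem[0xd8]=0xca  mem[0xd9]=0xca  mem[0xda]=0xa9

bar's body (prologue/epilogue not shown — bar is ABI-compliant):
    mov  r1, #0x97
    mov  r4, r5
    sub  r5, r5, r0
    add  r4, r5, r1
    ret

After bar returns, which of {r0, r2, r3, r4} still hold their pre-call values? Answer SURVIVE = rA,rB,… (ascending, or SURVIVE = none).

SURVIVE = r0,r2,r3

prologue: push r5 -> mem[0xda]=0x7a, sp=0xda
body[0] mov  r1, #0x97 -> r1=0x97
body[1] mov  r4, r5 -> r4=0x7a
body[2] sub  r5, r5, r0 -> r5=0x63
body[3] add  r4, r5, r1 -> r4=0xfa
epilogue: pop r5=0x7a, sp=0xdb
r0: caller-saved, written=False
r2: caller-saved, written=False
r3: callee-saved, written=False
r4: caller-saved, written=True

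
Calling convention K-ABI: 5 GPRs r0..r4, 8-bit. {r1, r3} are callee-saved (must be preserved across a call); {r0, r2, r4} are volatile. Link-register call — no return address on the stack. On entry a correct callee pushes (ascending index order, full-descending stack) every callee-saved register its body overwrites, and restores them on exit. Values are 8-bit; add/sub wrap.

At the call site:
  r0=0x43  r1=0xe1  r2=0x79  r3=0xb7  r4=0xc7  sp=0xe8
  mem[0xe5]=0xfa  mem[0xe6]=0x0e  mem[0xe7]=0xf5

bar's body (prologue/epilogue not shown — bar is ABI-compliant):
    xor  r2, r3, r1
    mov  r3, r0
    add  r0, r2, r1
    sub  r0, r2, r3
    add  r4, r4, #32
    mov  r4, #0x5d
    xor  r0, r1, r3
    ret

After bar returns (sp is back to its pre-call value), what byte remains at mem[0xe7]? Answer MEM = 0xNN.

prologue: push r3 → mem[0xe7]=0xb7, sp=0xe7
body[0] xor  r2, r3, r1 → r2=0x56
body[1] mov  r3, r0 → r3=0x43
body[2] add  r0, r2, r1 → r0=0x37
body[3] sub  r0, r2, r3 → r0=0x13
body[4] add  r4, r4, #32 → r4=0xe7
body[5] mov  r4, #0x5d → r4=0x5d
body[6] xor  r0, r1, r3 → r0=0xa2
epilogue: pop r3=0xb7, sp=0xe8
prologue pushed ['r3'] at ['0xe7']

MEM = 0xb7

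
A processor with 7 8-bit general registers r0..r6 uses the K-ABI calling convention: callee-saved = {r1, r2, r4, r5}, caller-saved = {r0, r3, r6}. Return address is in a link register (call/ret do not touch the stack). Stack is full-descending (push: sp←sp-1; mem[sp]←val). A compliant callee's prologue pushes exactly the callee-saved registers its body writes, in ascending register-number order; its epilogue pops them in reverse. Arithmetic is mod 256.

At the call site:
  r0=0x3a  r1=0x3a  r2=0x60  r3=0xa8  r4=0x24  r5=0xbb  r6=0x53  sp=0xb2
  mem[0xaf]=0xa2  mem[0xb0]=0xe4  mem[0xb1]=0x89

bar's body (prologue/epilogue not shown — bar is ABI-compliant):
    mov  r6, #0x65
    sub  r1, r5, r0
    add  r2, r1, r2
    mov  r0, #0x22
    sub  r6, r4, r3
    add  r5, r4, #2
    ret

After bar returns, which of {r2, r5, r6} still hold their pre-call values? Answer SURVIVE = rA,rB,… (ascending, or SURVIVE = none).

prologue: push r1 → mem[0xb1]=0x3a, sp=0xb1
prologue: push r2 → mem[0xb0]=0x60, sp=0xb0
prologue: push r5 → mem[0xaf]=0xbb, sp=0xaf
body[0] mov  r6, #0x65 → r6=0x65
body[1] sub  r1, r5, r0 → r1=0x81
body[2] add  r2, r1, r2 → r2=0xe1
body[3] mov  r0, #0x22 → r0=0x22
body[4] sub  r6, r4, r3 → r6=0x7c
body[5] add  r5, r4, #2 → r5=0x26
epilogue: pop r5=0xbb, sp=0xb0
epilogue: pop r2=0x60, sp=0xb1
epilogue: pop r1=0x3a, sp=0xb2
r2: callee-saved, written=True
r5: callee-saved, written=True
r6: caller-saved, written=True

SURVIVE = r2,r5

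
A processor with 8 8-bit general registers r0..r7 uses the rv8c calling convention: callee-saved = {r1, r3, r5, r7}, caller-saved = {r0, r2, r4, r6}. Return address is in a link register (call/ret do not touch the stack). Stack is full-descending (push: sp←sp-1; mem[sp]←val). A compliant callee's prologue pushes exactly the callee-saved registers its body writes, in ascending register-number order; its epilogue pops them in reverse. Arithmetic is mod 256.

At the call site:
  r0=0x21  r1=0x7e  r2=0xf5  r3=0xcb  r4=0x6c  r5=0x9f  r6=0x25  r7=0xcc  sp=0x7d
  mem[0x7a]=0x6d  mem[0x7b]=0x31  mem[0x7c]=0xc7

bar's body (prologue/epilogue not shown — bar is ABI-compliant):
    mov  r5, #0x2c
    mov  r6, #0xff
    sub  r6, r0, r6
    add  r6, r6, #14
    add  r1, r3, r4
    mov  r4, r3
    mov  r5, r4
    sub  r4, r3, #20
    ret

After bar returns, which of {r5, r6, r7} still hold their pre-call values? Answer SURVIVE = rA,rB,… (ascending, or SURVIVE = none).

prologue: push r1 -> mem[0x7c]=0x7e, sp=0x7c
prologue: push r5 -> mem[0x7b]=0x9f, sp=0x7b
body[0] mov  r5, #0x2c -> r5=0x2c
body[1] mov  r6, #0xff -> r6=0xff
body[2] sub  r6, r0, r6 -> r6=0x22
body[3] add  r6, r6, #14 -> r6=0x30
body[4] add  r1, r3, r4 -> r1=0x37
body[5] mov  r4, r3 -> r4=0xcb
body[6] mov  r5, r4 -> r5=0xcb
body[7] sub  r4, r3, #20 -> r4=0xb7
epilogue: pop r5=0x9f, sp=0x7c
epilogue: pop r1=0x7e, sp=0x7d
r5: callee-saved, written=True
r6: caller-saved, written=True
r7: callee-saved, written=False

SURVIVE = r5,r7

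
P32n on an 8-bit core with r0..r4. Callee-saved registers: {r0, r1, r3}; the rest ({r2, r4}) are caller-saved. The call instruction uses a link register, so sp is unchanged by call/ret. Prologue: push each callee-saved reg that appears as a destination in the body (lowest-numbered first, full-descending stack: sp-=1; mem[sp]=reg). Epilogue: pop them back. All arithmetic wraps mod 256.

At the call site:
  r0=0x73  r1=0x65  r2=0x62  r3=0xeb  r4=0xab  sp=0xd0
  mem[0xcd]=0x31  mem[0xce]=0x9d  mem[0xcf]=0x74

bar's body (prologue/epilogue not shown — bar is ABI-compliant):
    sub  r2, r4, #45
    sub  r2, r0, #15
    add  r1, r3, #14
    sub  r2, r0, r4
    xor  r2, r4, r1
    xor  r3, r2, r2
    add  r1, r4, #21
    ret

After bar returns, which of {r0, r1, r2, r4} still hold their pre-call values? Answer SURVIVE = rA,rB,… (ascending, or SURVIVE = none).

SURVIVE = r0,r1,r4

prologue: push r1 → mem[0xcf]=0x65, sp=0xcf
prologue: push r3 → mem[0xce]=0xeb, sp=0xce
body[0] sub  r2, r4, #45 → r2=0x7e
body[1] sub  r2, r0, #15 → r2=0x64
body[2] add  r1, r3, #14 → r1=0xf9
body[3] sub  r2, r0, r4 → r2=0xc8
body[4] xor  r2, r4, r1 → r2=0x52
body[5] xor  r3, r2, r2 → r3=0x00
body[6] add  r1, r4, #21 → r1=0xc0
epilogue: pop r3=0xeb, sp=0xcf
epilogue: pop r1=0x65, sp=0xd0
r0: callee-saved, written=False
r1: callee-saved, written=True
r2: caller-saved, written=True
r4: caller-saved, written=False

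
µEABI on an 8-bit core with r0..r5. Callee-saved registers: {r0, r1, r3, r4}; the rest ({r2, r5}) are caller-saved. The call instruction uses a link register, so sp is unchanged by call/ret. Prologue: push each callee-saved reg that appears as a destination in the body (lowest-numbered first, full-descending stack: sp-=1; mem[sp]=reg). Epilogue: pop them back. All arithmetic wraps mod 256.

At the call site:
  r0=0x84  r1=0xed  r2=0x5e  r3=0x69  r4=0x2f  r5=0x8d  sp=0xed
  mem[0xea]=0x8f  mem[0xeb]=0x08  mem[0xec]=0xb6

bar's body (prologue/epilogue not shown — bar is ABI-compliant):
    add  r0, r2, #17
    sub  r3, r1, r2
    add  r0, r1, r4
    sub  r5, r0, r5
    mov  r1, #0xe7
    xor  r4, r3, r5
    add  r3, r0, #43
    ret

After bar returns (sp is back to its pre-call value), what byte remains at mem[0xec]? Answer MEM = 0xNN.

prologue: push r0 → mem[0xec]=0x84, sp=0xec
prologue: push r1 → mem[0xeb]=0xed, sp=0xeb
prologue: push r3 → mem[0xea]=0x69, sp=0xea
prologue: push r4 → mem[0xe9]=0x2f, sp=0xe9
body[0] add  r0, r2, #17 → r0=0x6f
body[1] sub  r3, r1, r2 → r3=0x8f
body[2] add  r0, r1, r4 → r0=0x1c
body[3] sub  r5, r0, r5 → r5=0x8f
body[4] mov  r1, #0xe7 → r1=0xe7
body[5] xor  r4, r3, r5 → r4=0x00
body[6] add  r3, r0, #43 → r3=0x47
epilogue: pop r4=0x2f, sp=0xea
epilogue: pop r3=0x69, sp=0xeb
epilogue: pop r1=0xed, sp=0xec
epilogue: pop r0=0x84, sp=0xed
prologue pushed ['r0', 'r1', 'r3', 'r4'] at ['0xec', '0xeb', '0xea', '0xe9']

MEM = 0x84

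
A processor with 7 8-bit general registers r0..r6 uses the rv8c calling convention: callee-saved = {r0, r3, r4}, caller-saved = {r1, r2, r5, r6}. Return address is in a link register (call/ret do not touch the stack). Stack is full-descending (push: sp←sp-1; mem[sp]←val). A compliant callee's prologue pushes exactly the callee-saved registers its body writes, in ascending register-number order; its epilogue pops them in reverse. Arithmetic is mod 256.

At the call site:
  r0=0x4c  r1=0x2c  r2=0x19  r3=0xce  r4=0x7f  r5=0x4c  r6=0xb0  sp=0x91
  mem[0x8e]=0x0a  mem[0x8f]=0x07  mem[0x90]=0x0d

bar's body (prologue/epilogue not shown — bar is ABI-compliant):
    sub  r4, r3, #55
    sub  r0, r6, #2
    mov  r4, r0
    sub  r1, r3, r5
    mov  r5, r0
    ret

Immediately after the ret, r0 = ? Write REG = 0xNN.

prologue: push r0 → mem[0x90]=0x4c, sp=0x90
prologue: push r4 → mem[0x8f]=0x7f, sp=0x8f
body[0] sub  r4, r3, #55 → r4=0x97
body[1] sub  r0, r6, #2 → r0=0xae
body[2] mov  r4, r0 → r4=0xae
body[3] sub  r1, r3, r5 → r1=0x82
body[4] mov  r5, r0 → r5=0xae
epilogue: pop r4=0x7f, sp=0x90
epilogue: pop r0=0x4c, sp=0x91
r0 is callee-saved → restored

REG = 0x4c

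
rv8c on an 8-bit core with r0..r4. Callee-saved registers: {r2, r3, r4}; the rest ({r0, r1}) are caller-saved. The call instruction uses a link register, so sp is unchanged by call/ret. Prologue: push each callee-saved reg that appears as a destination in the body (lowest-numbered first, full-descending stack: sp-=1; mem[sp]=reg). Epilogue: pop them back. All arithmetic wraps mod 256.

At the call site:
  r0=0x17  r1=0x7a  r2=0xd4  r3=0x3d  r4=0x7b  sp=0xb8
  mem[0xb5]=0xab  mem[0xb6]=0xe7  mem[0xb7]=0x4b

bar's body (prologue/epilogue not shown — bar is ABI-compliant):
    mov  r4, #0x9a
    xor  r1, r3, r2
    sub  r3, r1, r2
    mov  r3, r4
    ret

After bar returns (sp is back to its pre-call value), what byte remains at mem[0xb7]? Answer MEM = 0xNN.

prologue: push r3 → mem[0xb7]=0x3d, sp=0xb7
prologue: push r4 → mem[0xb6]=0x7b, sp=0xb6
body[0] mov  r4, #0x9a → r4=0x9a
body[1] xor  r1, r3, r2 → r1=0xe9
body[2] sub  r3, r1, r2 → r3=0x15
body[3] mov  r3, r4 → r3=0x9a
epilogue: pop r4=0x7b, sp=0xb7
epilogue: pop r3=0x3d, sp=0xb8
prologue pushed ['r3', 'r4'] at ['0xb7', '0xb6']

MEM = 0x3d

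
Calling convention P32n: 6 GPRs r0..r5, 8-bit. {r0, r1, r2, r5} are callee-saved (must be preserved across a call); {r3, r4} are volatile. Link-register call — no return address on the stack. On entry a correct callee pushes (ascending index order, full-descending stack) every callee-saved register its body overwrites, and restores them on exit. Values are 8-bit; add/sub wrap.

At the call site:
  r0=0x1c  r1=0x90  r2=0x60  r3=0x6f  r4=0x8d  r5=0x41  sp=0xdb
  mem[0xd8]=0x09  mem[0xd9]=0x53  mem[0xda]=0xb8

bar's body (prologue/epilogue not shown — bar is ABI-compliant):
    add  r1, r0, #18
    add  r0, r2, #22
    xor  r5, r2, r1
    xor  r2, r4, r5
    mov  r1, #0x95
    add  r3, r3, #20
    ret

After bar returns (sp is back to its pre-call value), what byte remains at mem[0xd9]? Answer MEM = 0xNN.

prologue: push r0 → mem[0xda]=0x1c, sp=0xda
prologue: push r1 → mem[0xd9]=0x90, sp=0xd9
prologue: push r2 → mem[0xd8]=0x60, sp=0xd8
prologue: push r5 → mem[0xd7]=0x41, sp=0xd7
body[0] add  r1, r0, #18 → r1=0x2e
body[1] add  r0, r2, #22 → r0=0x76
body[2] xor  r5, r2, r1 → r5=0x4e
body[3] xor  r2, r4, r5 → r2=0xc3
body[4] mov  r1, #0x95 → r1=0x95
body[5] add  r3, r3, #20 → r3=0x83
epilogue: pop r5=0x41, sp=0xd8
epilogue: pop r2=0x60, sp=0xd9
epilogue: pop r1=0x90, sp=0xda
epilogue: pop r0=0x1c, sp=0xdb
prologue pushed ['r0', 'r1', 'r2', 'r5'] at ['0xda', '0xd9', '0xd8', '0xd7']

MEM = 0x90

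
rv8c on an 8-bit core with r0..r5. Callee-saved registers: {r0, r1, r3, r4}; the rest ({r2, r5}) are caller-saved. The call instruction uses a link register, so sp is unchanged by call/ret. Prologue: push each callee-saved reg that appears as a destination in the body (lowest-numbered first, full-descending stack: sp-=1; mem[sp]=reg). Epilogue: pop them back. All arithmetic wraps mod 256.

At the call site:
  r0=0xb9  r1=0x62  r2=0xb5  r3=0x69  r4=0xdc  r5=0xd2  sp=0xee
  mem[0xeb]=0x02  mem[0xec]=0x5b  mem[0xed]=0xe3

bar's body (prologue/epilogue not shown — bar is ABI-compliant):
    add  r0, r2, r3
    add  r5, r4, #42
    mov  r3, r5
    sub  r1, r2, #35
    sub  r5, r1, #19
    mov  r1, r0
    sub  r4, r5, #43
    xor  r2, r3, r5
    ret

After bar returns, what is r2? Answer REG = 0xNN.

prologue: push r0 -> mem[0xed]=0xb9, sp=0xed
prologue: push r1 -> mem[0xec]=0x62, sp=0xec
prologue: push r3 -> mem[0xeb]=0x69, sp=0xeb
prologue: push r4 -> mem[0xea]=0xdc, sp=0xea
body[0] add  r0, r2, r3 -> r0=0x1e
body[1] add  r5, r4, #42 -> r5=0x06
body[2] mov  r3, r5 -> r3=0x06
body[3] sub  r1, r2, #35 -> r1=0x92
body[4] sub  r5, r1, #19 -> r5=0x7f
body[5] mov  r1, r0 -> r1=0x1e
body[6] sub  r4, r5, #43 -> r4=0x54
body[7] xor  r2, r3, r5 -> r2=0x79
epilogue: pop r4=0xdc, sp=0xeb
epilogue: pop r3=0x69, sp=0xec
epilogue: pop r1=0x62, sp=0xed
epilogue: pop r0=0xb9, sp=0xee
r2 is caller-saved -> body value

REG = 0x79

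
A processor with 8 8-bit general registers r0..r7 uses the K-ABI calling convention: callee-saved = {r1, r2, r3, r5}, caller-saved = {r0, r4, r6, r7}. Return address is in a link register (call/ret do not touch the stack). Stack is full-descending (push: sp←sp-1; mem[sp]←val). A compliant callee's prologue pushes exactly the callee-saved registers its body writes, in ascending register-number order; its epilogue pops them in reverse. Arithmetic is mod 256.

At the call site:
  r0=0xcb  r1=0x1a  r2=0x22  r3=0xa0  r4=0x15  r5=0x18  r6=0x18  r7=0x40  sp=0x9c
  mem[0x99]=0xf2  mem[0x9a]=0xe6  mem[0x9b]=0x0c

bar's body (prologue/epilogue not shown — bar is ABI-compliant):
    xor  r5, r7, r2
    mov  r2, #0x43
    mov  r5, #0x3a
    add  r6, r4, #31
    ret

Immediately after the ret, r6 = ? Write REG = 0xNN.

REG = 0x34

prologue: push r2 -> mem[0x9b]=0x22, sp=0x9b
prologue: push r5 -> mem[0x9a]=0x18, sp=0x9a
body[0] xor  r5, r7, r2 -> r5=0x62
body[1] mov  r2, #0x43 -> r2=0x43
body[2] mov  r5, #0x3a -> r5=0x3a
body[3] add  r6, r4, #31 -> r6=0x34
epilogue: pop r5=0x18, sp=0x9b
epilogue: pop r2=0x22, sp=0x9c
r6 is caller-saved -> body value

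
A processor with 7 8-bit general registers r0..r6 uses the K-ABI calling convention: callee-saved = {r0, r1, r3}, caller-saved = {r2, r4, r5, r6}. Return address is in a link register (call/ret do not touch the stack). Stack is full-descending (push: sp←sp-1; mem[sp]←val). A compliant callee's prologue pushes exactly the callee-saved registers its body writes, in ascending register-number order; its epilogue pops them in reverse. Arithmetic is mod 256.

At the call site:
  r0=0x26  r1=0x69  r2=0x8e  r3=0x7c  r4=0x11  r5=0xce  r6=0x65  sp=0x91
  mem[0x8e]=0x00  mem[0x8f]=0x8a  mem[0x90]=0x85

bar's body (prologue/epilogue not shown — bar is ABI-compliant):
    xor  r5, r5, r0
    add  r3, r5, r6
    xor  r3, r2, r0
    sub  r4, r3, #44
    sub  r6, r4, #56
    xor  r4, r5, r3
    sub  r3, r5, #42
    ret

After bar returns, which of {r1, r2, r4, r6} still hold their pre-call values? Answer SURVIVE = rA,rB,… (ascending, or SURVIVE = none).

prologue: push r3 -> mem[0x90]=0x7c, sp=0x90
body[0] xor  r5, r5, r0 -> r5=0xe8
body[1] add  r3, r5, r6 -> r3=0x4d
body[2] xor  r3, r2, r0 -> r3=0xa8
body[3] sub  r4, r3, #44 -> r4=0x7c
body[4] sub  r6, r4, #56 -> r6=0x44
body[5] xor  r4, r5, r3 -> r4=0x40
body[6] sub  r3, r5, #42 -> r3=0xbe
epilogue: pop r3=0x7c, sp=0x91
r1: callee-saved, written=False
r2: caller-saved, written=False
r4: caller-saved, written=True
r6: caller-saved, written=True

SURVIVE = r1,r2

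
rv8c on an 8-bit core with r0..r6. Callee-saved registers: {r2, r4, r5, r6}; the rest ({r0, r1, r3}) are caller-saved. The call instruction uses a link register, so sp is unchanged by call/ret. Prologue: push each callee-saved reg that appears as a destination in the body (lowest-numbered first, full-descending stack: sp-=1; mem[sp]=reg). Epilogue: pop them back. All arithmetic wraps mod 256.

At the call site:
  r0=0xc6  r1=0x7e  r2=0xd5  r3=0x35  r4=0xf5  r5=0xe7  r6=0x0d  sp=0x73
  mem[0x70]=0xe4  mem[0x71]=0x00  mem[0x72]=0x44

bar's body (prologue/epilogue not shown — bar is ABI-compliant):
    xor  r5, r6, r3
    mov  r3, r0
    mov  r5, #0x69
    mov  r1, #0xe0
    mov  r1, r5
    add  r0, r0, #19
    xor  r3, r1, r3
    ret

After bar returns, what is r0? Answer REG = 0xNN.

prologue: push r5 → mem[0x72]=0xe7, sp=0x72
body[0] xor  r5, r6, r3 → r5=0x38
body[1] mov  r3, r0 → r3=0xc6
body[2] mov  r5, #0x69 → r5=0x69
body[3] mov  r1, #0xe0 → r1=0xe0
body[4] mov  r1, r5 → r1=0x69
body[5] add  r0, r0, #19 → r0=0xd9
body[6] xor  r3, r1, r3 → r3=0xaf
epilogue: pop r5=0xe7, sp=0x73
r0 is caller-saved → body value

REG = 0xd9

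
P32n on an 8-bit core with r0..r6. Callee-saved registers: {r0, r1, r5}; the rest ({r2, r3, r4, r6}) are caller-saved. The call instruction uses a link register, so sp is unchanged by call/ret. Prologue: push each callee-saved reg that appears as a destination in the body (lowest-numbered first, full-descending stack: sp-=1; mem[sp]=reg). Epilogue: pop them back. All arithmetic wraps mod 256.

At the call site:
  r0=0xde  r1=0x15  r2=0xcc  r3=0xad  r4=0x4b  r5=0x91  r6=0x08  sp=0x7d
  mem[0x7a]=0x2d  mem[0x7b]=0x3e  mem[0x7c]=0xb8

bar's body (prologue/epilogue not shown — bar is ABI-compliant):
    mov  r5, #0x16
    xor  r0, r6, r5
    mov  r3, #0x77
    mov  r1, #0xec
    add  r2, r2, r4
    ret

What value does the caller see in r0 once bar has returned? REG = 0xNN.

REG = 0xde

prologue: push r0 -> mem[0x7c]=0xde, sp=0x7c
prologue: push r1 -> mem[0x7b]=0x15, sp=0x7b
prologue: push r5 -> mem[0x7a]=0x91, sp=0x7a
body[0] mov  r5, #0x16 -> r5=0x16
body[1] xor  r0, r6, r5 -> r0=0x1e
body[2] mov  r3, #0x77 -> r3=0x77
body[3] mov  r1, #0xec -> r1=0xec
body[4] add  r2, r2, r4 -> r2=0x17
epilogue: pop r5=0x91, sp=0x7b
epilogue: pop r1=0x15, sp=0x7c
epilogue: pop r0=0xde, sp=0x7d
r0 is callee-saved -> restored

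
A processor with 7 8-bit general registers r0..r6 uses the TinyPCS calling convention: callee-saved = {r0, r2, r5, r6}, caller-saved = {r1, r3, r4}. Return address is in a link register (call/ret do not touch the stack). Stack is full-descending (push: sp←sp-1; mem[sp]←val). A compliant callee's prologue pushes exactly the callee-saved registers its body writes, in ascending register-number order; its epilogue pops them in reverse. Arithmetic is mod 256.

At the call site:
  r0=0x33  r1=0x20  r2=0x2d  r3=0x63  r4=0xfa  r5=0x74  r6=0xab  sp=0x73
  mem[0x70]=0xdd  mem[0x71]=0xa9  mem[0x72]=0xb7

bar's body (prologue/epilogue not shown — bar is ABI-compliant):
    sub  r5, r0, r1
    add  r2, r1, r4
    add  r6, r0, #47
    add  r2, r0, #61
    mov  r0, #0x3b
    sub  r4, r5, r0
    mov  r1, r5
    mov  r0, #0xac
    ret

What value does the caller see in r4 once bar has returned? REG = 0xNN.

REG = 0xd8

prologue: push r0 -> mem[0x72]=0x33, sp=0x72
prologue: push r2 -> mem[0x71]=0x2d, sp=0x71
prologue: push r5 -> mem[0x70]=0x74, sp=0x70
prologue: push r6 -> mem[0x6f]=0xab, sp=0x6f
body[0] sub  r5, r0, r1 -> r5=0x13
body[1] add  r2, r1, r4 -> r2=0x1a
body[2] add  r6, r0, #47 -> r6=0x62
body[3] add  r2, r0, #61 -> r2=0x70
body[4] mov  r0, #0x3b -> r0=0x3b
body[5] sub  r4, r5, r0 -> r4=0xd8
body[6] mov  r1, r5 -> r1=0x13
body[7] mov  r0, #0xac -> r0=0xac
epilogue: pop r6=0xab, sp=0x70
epilogue: pop r5=0x74, sp=0x71
epilogue: pop r2=0x2d, sp=0x72
epilogue: pop r0=0x33, sp=0x73
r4 is caller-saved -> body value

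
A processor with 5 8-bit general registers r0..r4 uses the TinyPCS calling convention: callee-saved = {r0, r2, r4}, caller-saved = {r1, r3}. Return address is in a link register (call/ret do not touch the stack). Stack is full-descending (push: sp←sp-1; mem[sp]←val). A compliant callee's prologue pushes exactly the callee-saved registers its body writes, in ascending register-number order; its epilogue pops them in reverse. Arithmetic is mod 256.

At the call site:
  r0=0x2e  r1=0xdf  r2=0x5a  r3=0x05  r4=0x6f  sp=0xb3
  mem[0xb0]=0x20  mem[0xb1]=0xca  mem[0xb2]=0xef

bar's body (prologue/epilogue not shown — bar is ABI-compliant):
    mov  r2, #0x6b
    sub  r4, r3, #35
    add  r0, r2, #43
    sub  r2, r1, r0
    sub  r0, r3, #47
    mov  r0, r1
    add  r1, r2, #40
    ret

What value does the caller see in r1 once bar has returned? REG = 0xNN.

REG = 0x71

prologue: push r0 -> mem[0xb2]=0x2e, sp=0xb2
prologue: push r2 -> mem[0xb1]=0x5a, sp=0xb1
prologue: push r4 -> mem[0xb0]=0x6f, sp=0xb0
body[0] mov  r2, #0x6b -> r2=0x6b
body[1] sub  r4, r3, #35 -> r4=0xe2
body[2] add  r0, r2, #43 -> r0=0x96
body[3] sub  r2, r1, r0 -> r2=0x49
body[4] sub  r0, r3, #47 -> r0=0xd6
body[5] mov  r0, r1 -> r0=0xdf
body[6] add  r1, r2, #40 -> r1=0x71
epilogue: pop r4=0x6f, sp=0xb1
epilogue: pop r2=0x5a, sp=0xb2
epilogue: pop r0=0x2e, sp=0xb3
r1 is caller-saved -> body value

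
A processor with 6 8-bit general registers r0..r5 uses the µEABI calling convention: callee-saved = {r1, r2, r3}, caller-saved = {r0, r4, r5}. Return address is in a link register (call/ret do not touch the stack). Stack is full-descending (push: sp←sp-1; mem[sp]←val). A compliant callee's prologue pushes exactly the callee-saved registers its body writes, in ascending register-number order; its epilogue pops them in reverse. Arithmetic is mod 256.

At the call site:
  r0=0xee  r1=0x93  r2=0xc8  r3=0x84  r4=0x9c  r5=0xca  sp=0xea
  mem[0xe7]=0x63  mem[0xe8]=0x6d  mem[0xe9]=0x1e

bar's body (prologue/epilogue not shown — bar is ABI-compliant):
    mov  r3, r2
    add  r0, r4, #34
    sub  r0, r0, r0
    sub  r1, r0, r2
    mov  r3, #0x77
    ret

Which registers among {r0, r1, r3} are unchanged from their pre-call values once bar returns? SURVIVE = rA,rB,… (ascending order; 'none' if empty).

prologue: push r1 → mem[0xe9]=0x93, sp=0xe9
prologue: push r3 → mem[0xe8]=0x84, sp=0xe8
body[0] mov  r3, r2 → r3=0xc8
body[1] add  r0, r4, #34 → r0=0xbe
body[2] sub  r0, r0, r0 → r0=0x00
body[3] sub  r1, r0, r2 → r1=0x38
body[4] mov  r3, #0x77 → r3=0x77
epilogue: pop r3=0x84, sp=0xe9
epilogue: pop r1=0x93, sp=0xea
r0: caller-saved, written=True
r1: callee-saved, written=True
r3: callee-saved, written=True

SURVIVE = r1,r3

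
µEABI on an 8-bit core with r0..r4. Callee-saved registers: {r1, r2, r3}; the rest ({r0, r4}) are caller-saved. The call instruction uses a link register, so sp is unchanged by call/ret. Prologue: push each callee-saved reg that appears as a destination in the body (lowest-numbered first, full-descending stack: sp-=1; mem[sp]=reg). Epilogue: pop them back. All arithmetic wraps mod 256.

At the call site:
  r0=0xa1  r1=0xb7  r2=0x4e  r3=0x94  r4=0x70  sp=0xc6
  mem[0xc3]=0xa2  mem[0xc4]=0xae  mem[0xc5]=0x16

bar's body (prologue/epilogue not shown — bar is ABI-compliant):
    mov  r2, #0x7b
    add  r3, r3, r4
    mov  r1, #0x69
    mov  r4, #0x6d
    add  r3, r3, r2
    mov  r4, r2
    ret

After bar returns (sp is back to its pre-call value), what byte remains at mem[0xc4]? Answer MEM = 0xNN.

MEM = 0x4e

prologue: push r1 -> mem[0xc5]=0xb7, sp=0xc5
prologue: push r2 -> mem[0xc4]=0x4e, sp=0xc4
prologue: push r3 -> mem[0xc3]=0x94, sp=0xc3
body[0] mov  r2, #0x7b -> r2=0x7b
body[1] add  r3, r3, r4 -> r3=0x04
body[2] mov  r1, #0x69 -> r1=0x69
body[3] mov  r4, #0x6d -> r4=0x6d
body[4] add  r3, r3, r2 -> r3=0x7f
body[5] mov  r4, r2 -> r4=0x7b
epilogue: pop r3=0x94, sp=0xc4
epilogue: pop r2=0x4e, sp=0xc5
epilogue: pop r1=0xb7, sp=0xc6
prologue pushed ['r1', 'r2', 'r3'] at ['0xc5', '0xc4', '0xc3']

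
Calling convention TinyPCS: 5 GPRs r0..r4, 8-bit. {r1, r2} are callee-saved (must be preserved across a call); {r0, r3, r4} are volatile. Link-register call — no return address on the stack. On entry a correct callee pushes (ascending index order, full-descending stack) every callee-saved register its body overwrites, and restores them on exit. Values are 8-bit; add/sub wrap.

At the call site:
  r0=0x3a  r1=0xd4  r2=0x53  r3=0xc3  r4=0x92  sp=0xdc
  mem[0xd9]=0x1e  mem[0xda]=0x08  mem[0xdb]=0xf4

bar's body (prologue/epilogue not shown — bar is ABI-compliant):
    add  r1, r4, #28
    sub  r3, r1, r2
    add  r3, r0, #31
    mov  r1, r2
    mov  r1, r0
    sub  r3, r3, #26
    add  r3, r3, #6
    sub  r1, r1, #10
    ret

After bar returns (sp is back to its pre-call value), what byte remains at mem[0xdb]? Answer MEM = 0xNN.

MEM = 0xd4

prologue: push r1 -> mem[0xdb]=0xd4, sp=0xdb
body[0] add  r1, r4, #28 -> r1=0xae
body[1] sub  r3, r1, r2 -> r3=0x5b
body[2] add  r3, r0, #31 -> r3=0x59
body[3] mov  r1, r2 -> r1=0x53
body[4] mov  r1, r0 -> r1=0x3a
body[5] sub  r3, r3, #26 -> r3=0x3f
body[6] add  r3, r3, #6 -> r3=0x45
body[7] sub  r1, r1, #10 -> r1=0x30
epilogue: pop r1=0xd4, sp=0xdc
prologue pushed ['r1'] at ['0xdb']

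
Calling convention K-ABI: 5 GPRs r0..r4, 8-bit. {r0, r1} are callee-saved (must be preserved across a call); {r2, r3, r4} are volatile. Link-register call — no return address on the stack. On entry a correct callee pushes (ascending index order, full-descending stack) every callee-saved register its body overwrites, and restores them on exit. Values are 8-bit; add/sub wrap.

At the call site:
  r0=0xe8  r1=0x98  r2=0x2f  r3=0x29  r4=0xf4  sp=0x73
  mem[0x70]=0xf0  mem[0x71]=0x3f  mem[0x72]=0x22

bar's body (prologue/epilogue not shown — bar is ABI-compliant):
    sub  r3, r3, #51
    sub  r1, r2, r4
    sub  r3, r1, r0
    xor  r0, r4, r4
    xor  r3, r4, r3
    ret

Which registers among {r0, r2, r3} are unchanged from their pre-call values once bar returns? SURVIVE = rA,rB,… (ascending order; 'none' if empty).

SURVIVE = r0,r2

prologue: push r0 -> mem[0x72]=0xe8, sp=0x72
prologue: push r1 -> mem[0x71]=0x98, sp=0x71
body[0] sub  r3, r3, #51 -> r3=0xf6
body[1] sub  r1, r2, r4 -> r1=0x3b
body[2] sub  r3, r1, r0 -> r3=0x53
body[3] xor  r0, r4, r4 -> r0=0x00
body[4] xor  r3, r4, r3 -> r3=0xa7
epilogue: pop r1=0x98, sp=0x72
epilogue: pop r0=0xe8, sp=0x73
r0: callee-saved, written=True
r2: caller-saved, written=False
r3: caller-saved, written=True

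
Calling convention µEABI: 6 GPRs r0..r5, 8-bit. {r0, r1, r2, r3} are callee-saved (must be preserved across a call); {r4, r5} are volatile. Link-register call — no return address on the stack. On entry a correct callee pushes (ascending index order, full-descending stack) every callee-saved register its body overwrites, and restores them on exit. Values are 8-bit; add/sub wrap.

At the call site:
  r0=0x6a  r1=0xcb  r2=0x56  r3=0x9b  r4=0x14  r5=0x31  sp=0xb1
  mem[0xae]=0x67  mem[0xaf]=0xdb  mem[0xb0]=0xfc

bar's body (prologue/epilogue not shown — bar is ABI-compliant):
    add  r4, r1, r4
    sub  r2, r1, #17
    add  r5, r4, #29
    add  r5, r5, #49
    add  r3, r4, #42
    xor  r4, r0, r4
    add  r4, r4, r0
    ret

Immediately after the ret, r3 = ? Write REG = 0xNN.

REG = 0x9b

prologue: push r2 -> mem[0xb0]=0x56, sp=0xb0
prologue: push r3 -> mem[0xaf]=0x9b, sp=0xaf
body[0] add  r4, r1, r4 -> r4=0xdf
body[1] sub  r2, r1, #17 -> r2=0xba
body[2] add  r5, r4, #29 -> r5=0xfc
body[3] add  r5, r5, #49 -> r5=0x2d
body[4] add  r3, r4, #42 -> r3=0x09
body[5] xor  r4, r0, r4 -> r4=0xb5
body[6] add  r4, r4, r0 -> r4=0x1f
epilogue: pop r3=0x9b, sp=0xb0
epilogue: pop r2=0x56, sp=0xb1
r3 is callee-saved -> restored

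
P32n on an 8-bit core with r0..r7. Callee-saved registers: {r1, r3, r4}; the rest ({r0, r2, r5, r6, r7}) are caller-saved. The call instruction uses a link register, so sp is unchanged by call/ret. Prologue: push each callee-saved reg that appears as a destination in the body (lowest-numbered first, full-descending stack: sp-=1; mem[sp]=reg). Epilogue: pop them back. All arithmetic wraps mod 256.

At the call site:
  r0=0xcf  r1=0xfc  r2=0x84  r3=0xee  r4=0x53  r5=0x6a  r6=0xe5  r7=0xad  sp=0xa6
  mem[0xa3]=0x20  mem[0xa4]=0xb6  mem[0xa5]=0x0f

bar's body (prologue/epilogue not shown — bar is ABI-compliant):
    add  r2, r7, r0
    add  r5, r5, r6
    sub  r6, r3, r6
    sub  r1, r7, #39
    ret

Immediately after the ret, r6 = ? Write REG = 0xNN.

prologue: push r1 -> mem[0xa5]=0xfc, sp=0xa5
body[0] add  r2, r7, r0 -> r2=0x7c
body[1] add  r5, r5, r6 -> r5=0x4f
body[2] sub  r6, r3, r6 -> r6=0x09
body[3] sub  r1, r7, #39 -> r1=0x86
epilogue: pop r1=0xfc, sp=0xa6
r6 is caller-saved -> body value

REG = 0x09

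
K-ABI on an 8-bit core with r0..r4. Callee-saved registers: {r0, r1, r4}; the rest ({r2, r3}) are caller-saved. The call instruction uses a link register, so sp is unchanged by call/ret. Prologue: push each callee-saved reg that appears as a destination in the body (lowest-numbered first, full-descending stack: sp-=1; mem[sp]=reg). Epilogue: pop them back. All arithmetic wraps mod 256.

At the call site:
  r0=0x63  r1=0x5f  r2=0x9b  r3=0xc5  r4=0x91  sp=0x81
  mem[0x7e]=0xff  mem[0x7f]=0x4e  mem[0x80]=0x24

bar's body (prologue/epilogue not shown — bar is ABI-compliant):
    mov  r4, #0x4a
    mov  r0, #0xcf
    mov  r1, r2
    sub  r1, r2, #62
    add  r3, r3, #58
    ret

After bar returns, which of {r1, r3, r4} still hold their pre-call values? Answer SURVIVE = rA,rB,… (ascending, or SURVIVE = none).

prologue: push r0 → mem[0x80]=0x63, sp=0x80
prologue: push r1 → mem[0x7f]=0x5f, sp=0x7f
prologue: push r4 → mem[0x7e]=0x91, sp=0x7e
body[0] mov  r4, #0x4a → r4=0x4a
body[1] mov  r0, #0xcf → r0=0xcf
body[2] mov  r1, r2 → r1=0x9b
body[3] sub  r1, r2, #62 → r1=0x5d
body[4] add  r3, r3, #58 → r3=0xff
epilogue: pop r4=0x91, sp=0x7f
epilogue: pop r1=0x5f, sp=0x80
epilogue: pop r0=0x63, sp=0x81
r1: callee-saved, written=True
r3: caller-saved, written=True
r4: callee-saved, written=True

SURVIVE = r1,r4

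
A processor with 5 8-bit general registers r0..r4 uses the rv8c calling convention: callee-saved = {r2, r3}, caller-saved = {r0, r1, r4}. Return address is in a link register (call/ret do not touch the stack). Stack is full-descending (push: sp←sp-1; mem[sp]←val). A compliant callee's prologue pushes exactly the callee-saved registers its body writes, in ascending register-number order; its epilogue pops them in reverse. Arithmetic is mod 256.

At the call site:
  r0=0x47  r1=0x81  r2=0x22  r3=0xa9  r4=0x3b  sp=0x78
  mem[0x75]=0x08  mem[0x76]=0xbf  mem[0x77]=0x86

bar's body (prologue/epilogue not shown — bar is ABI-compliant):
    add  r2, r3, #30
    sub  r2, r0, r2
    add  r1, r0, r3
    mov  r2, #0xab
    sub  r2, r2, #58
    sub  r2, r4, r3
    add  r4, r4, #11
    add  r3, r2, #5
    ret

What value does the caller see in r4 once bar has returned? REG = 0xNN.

REG = 0x46

prologue: push r2 → mem[0x77]=0x22, sp=0x77
prologue: push r3 → mem[0x76]=0xa9, sp=0x76
body[0] add  r2, r3, #30 → r2=0xc7
body[1] sub  r2, r0, r2 → r2=0x80
body[2] add  r1, r0, r3 → r1=0xf0
body[3] mov  r2, #0xab → r2=0xab
body[4] sub  r2, r2, #58 → r2=0x71
body[5] sub  r2, r4, r3 → r2=0x92
body[6] add  r4, r4, #11 → r4=0x46
body[7] add  r3, r2, #5 → r3=0x97
epilogue: pop r3=0xa9, sp=0x77
epilogue: pop r2=0x22, sp=0x78
r4 is caller-saved → body value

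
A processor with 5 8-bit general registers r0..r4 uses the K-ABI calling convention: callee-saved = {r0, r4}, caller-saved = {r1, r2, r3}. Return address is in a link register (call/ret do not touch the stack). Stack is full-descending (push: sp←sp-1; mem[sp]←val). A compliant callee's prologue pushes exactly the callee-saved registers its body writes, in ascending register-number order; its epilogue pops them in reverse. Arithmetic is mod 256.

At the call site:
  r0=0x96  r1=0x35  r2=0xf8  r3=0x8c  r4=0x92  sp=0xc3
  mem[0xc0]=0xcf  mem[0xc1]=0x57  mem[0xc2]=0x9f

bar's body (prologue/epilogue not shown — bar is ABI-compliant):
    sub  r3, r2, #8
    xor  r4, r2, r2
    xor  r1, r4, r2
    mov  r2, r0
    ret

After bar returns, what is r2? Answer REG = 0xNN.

prologue: push r4 → mem[0xc2]=0x92, sp=0xc2
body[0] sub  r3, r2, #8 → r3=0xf0
body[1] xor  r4, r2, r2 → r4=0x00
body[2] xor  r1, r4, r2 → r1=0xf8
body[3] mov  r2, r0 → r2=0x96
epilogue: pop r4=0x92, sp=0xc3
r2 is caller-saved → body value

REG = 0x96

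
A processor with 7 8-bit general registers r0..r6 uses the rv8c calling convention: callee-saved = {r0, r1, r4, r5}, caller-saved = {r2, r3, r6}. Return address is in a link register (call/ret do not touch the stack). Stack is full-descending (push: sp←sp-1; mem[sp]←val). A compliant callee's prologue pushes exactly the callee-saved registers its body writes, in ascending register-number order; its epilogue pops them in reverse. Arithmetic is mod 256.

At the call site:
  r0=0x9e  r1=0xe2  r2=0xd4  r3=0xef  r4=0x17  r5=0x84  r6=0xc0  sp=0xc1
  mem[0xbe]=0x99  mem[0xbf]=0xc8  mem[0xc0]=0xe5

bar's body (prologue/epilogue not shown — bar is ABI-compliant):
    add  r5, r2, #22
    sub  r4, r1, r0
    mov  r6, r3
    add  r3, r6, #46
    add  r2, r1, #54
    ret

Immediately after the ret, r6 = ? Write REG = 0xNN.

prologue: push r4 -> mem[0xc0]=0x17, sp=0xc0
prologue: push r5 -> mem[0xbf]=0x84, sp=0xbf
body[0] add  r5, r2, #22 -> r5=0xea
body[1] sub  r4, r1, r0 -> r4=0x44
body[2] mov  r6, r3 -> r6=0xef
body[3] add  r3, r6, #46 -> r3=0x1d
body[4] add  r2, r1, #54 -> r2=0x18
epilogue: pop r5=0x84, sp=0xc0
epilogue: pop r4=0x17, sp=0xc1
r6 is caller-saved -> body value

REG = 0xef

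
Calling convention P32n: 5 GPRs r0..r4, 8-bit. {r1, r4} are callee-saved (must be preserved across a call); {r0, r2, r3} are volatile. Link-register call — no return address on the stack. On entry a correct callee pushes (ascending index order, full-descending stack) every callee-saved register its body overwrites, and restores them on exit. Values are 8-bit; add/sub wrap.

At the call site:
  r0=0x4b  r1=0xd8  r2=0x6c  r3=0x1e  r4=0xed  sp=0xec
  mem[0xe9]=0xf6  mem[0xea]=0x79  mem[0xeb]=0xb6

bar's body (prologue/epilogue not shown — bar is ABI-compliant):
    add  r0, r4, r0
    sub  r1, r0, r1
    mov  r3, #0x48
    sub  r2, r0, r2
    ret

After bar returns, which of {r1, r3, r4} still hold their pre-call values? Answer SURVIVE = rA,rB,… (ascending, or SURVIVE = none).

SURVIVE = r1,r4

prologue: push r1 → mem[0xeb]=0xd8, sp=0xeb
body[0] add  r0, r4, r0 → r0=0x38
body[1] sub  r1, r0, r1 → r1=0x60
body[2] mov  r3, #0x48 → r3=0x48
body[3] sub  r2, r0, r2 → r2=0xcc
epilogue: pop r1=0xd8, sp=0xec
r1: callee-saved, written=True
r3: caller-saved, written=True
r4: callee-saved, written=False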